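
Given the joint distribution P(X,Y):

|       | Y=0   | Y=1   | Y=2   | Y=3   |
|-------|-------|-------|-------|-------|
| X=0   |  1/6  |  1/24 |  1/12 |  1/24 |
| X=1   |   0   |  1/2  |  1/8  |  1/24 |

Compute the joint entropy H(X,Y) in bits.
2.1777 bits

H(X,Y) = -Σ_{x,y} P(x,y) log₂ P(x,y). Per-cell terms -P(x,y)·log₂P(x,y):
  X=0: 0.43083, 0.19104, 0.29875, 0.19104
  X=1: 0.00000, 0.50000, 0.37500, 0.19104
  (cells with P = 0 contribute 0)
Sum of the 8 terms: H(X,Y) = 2.1777 bits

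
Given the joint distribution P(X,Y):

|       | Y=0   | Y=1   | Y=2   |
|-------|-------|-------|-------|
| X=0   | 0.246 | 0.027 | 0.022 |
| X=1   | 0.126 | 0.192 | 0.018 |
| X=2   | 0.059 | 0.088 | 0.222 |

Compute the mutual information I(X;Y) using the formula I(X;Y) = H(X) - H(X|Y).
0.4026 bits

I(X;Y) = H(X) - H(X|Y)

Marginal of X (row sums):
  P(X=0) = 0.246 + 0.027 + 0.022 = 0.295
  P(X=1) = 0.126 + 0.192 + 0.018 = 0.336
  P(X=2) = 0.059 + 0.088 + 0.222 = 0.369
H(X) = -[0.295·log₂(0.295) + 0.336·log₂(0.336) + 0.369·log₂(0.369)]
  = 0.51956 + 0.52868 + 0.53074 = 1.57898 bits

Marginal of Y (column sums):
  P(Y=0) = 0.246 + 0.126 + 0.059 = 0.431
  P(Y=1) = 0.027 + 0.192 + 0.088 = 0.307
  P(Y=2) = 0.022 + 0.018 + 0.222 = 0.262
H(X|Y) = Σ_y P(y)·H(X|Y=y):
  Y=0: P(Y=0) = 0.431, P(X|Y=0) = (246/431, 126/431, 59/431) → H(X|Y=0) = 1.37319
  Y=1: P(Y=1) = 0.307, P(X|Y=1) = (27/307, 192/307, 88/307) → H(X|Y=1) = 1.24866
  Y=2: P(Y=2) = 0.262, P(X|Y=2) = (11/131, 9/131, 111/131) → H(X|Y=2) = 0.76805
H(X|Y) = 0.431·1.37319 + 0.307·1.24866 + 0.262·0.76805 = 1.17641 bits

I(X;Y) = H(X) - H(X|Y) = 1.57898 - 1.17641 = 0.4026 bits

Cross-check via I(X;Y) = H(X) + H(Y) - H(X,Y): computing H(Y) from the column sums and H(X,Y) from the 9 cells in the same way gives H(Y) = 1.55265 bits and H(X,Y) = 2.72906 bits, so
I(X;Y) = 1.57898 + 1.55265 - 2.72906 = 0.4026 bits ✓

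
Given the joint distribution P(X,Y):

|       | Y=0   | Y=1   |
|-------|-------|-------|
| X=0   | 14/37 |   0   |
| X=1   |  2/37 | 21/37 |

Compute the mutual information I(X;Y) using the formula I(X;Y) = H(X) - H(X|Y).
0.7218 bits

I(X;Y) = H(X) - H(X|Y)

Marginal of X (row sums):
  P(X=0) = 14/37 + 0 = 14/37
  P(X=1) = 2/37 + 21/37 = 23/37
H(X) = -[(14/37)·log₂(14/37) + (23/37)·log₂(23/37)]
  = 0.530524 + 0.426365 = 0.95689 bits

Marginal of Y (column sums):
  P(Y=0) = 14/37 + 2/37 = 16/37
  P(Y=1) = 0 + 21/37 = 21/37
H(X|Y) = Σ_y P(y)·H(X|Y=y):
  Y=0: P(Y=0) = 16/37, P(X|Y=0) = (7/8, 1/8) → H(X|Y=0) = 0.543564
  Y=1: P(Y=1) = 21/37, P(X|Y=1) = (0, 1) → H(X|Y=1) = 0.000000
H(X|Y) = (16/37)·0.543564 + (21/37)·0.000000 = 0.23505 bits

I(X;Y) = H(X) - H(X|Y) = 0.95689 - 0.23505 = 0.7218 bits

Cross-check via I(X;Y) = H(X) + H(Y) - H(X,Y): computing H(Y) from the column sums and H(X,Y) from the 4 cells in the same way gives H(Y) = 0.98679 bits and H(X,Y) = 1.22184 bits, so
I(X;Y) = 0.95689 + 0.98679 - 1.22184 = 0.7218 bits ✓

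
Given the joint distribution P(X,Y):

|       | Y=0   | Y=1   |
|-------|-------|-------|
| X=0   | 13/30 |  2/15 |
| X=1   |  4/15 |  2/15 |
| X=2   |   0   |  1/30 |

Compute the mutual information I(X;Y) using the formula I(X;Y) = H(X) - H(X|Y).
0.0679 bits

I(X;Y) = H(X) - H(X|Y)

Marginal of X (row sums):
  P(X=0) = 13/30 + 2/15 = 17/30
  P(X=1) = 4/15 + 2/15 = 2/5
  P(X=2) = 0 + 1/30 = 1/30
H(X) = -[(17/30)·log₂(17/30) + (2/5)·log₂(2/5) + (1/30)·log₂(1/30)]
  = 0.464342 + 0.528771 + 0.163563 = 1.15668 bits

Marginal of Y (column sums):
  P(Y=0) = 13/30 + 4/15 + 0 = 7/10
  P(Y=1) = 2/15 + 2/15 + 1/30 = 3/10
H(X|Y) = Σ_y P(y)·H(X|Y=y):
  Y=0: P(Y=0) = 7/10, P(X|Y=0) = (13/21, 8/21, 0) → H(X|Y=0) = 0.958712
  Y=1: P(Y=1) = 3/10, P(X|Y=1) = (4/9, 4/9, 1/9) → H(X|Y=1) = 1.392147
H(X|Y) = (7/10)·0.958712 + (3/10)·1.392147 = 1.08874 bits

I(X;Y) = H(X) - H(X|Y) = 1.15668 - 1.08874 = 0.0679 bits

Cross-check via I(X;Y) = H(X) + H(Y) - H(X,Y): computing H(Y) from the column sums and H(X,Y) from the 6 cells in the same way gives H(Y) = 0.88129 bits and H(X,Y) = 1.97003 bits, so
I(X;Y) = 1.15668 + 0.88129 - 1.97003 = 0.0679 bits ✓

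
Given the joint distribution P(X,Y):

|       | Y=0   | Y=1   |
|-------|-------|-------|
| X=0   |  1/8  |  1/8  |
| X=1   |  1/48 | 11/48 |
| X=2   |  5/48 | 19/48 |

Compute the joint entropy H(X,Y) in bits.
2.2226 bits

H(X,Y) = -Σ_{x,y} P(x,y) log₂ P(x,y). Per-cell terms -P(x,y)·log₂P(x,y):
  X=0: 0.3750, 0.3750
  X=1: 0.1164, 0.4871
  X=2: 0.3399, 0.5292
Sum of the 6 terms: H(X,Y) = 2.2226 bits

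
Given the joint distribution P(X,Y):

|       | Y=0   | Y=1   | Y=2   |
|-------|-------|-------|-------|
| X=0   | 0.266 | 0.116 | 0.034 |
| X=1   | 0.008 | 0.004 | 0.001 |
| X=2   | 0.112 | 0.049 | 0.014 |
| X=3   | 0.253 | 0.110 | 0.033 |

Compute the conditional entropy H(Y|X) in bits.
1.2225 bits

H(Y|X) = H(X,Y) - H(X)

H(X,Y) = -Σ_{x,y} P(x,y) log₂ P(x,y). Per-cell terms -P(x,y)·log₂P(x,y):
  X=0: 0.5082, 0.3605, 0.1659
  X=1: 0.0557, 0.0319, 0.0100
  X=2: 0.3537, 0.2132, 0.0862
  X=3: 0.5016, 0.3503, 0.1624
Sum of the 12 terms: H(X,Y) = 2.7996 bits

Marginal of X (row sums):
  P(X=0) = 0.266 + 0.116 + 0.034 = 0.416
  P(X=1) = 0.008 + 0.004 + 0.001 = 0.013
  P(X=2) = 0.112 + 0.049 + 0.014 = 0.175
  P(X=3) = 0.253 + 0.110 + 0.033 = 0.396
H(X) = -[0.416·log₂(0.416) + 0.013·log₂(0.013) + 0.175·log₂(0.175) + 0.396·log₂(0.396)]
  = 0.5264 + 0.0814 + 0.4401 + 0.5292 = 1.5771 bits

H(Y|X) = H(X,Y) - H(X) = 2.7996 - 1.5771 = 1.2225 bits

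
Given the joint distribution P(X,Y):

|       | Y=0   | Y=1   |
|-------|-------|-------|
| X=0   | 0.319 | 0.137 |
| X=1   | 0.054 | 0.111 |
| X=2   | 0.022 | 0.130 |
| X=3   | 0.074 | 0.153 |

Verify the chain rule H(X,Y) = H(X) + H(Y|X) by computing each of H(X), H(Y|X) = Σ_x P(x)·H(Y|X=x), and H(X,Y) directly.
H(X) = 1.8442 bits, H(Y|X) = 0.8500 bits, H(X,Y) = 2.6943 bits

Marginal of X (row sums):
  P(X=0) = 0.319 + 0.137 = 0.456
  P(X=1) = 0.054 + 0.111 = 0.165
  P(X=2) = 0.022 + 0.130 = 0.152
  P(X=3) = 0.074 + 0.153 = 0.227
H(X) = -[0.456·log₂(0.456) + 0.165·log₂(0.165) + 0.152·log₂(0.152) + 0.227·log₂(0.227)]
  = 0.516600 + 0.428911 + 0.413114 + 0.485607 = 1.8442 bits

H(Y|X) = Σ_x P(x)·H(Y|X=x):
  X=0: P(X=0) = 0.456, P(Y|X=0) = (319/456, 137/456) → H(Y|X=0) = 0.881826
  X=1: P(X=1) = 0.165, P(Y|X=1) = (18/55, 37/55) → H(Y|X=1) = 0.912116
  X=2: P(X=2) = 0.152, P(Y|X=2) = (11/76, 65/76) → H(Y|X=2) = 0.596511
  X=3: P(X=3) = 0.227, P(Y|X=3) = (74/227, 153/227) → H(Y|X=3) = 0.910778
H(Y|X) = 0.456·0.881826 + 0.165·0.912116 + 0.152·0.596511 + 0.227·0.910778 = 0.8500 bits

H(X,Y) = -Σ_{x,y} P(x,y) log₂ P(x,y). Per-cell terms -P(x,y)·log₂P(x,y):
  X=0: 0.525831, 0.392882
  X=1: 0.227388, 0.352022
  X=2: 0.121140, 0.382644
  X=3: 0.277968, 0.414385
Sum of the 8 terms: H(X,Y) = 2.6943 bits

Chain rule check:
  H(X) + H(Y|X) = 1.8442 + 0.8500 = 2.6942 bits
  H(X,Y) = 2.6943 bits
✓ Chain rule verified (Δ = 0.0001 is 4-dp rounding noise: each of the three values was rounded independently).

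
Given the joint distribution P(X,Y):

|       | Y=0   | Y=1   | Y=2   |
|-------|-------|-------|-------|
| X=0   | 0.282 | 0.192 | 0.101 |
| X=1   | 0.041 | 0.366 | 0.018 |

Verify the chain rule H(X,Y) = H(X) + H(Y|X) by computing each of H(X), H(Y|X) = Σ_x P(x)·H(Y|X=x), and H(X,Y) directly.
H(X) = 0.9837 bits, H(Y|X) = 1.1465 bits, H(X,Y) = 2.1302 bits

Marginal of X (row sums):
  P(X=0) = 0.282 + 0.192 + 0.101 = 0.575
  P(X=1) = 0.041 + 0.366 + 0.018 = 0.425
H(X) = -[0.575·log₂(0.575) + 0.425·log₂(0.425)]
  = 0.45906 + 0.52465 = 0.9837 bits

H(Y|X) = Σ_x P(x)·H(Y|X=x):
  X=0: P(X=0) = 0.575, P(Y|X=0) = (282/575, 192/575, 101/575) → H(Y|X=0) = 1.47325
  X=1: P(X=1) = 0.425, P(Y|X=1) = (41/425, 366/425, 18/425) → H(Y|X=1) = 0.70434
H(Y|X) = 0.575·1.47325 + 0.425·0.70434 = 1.1465 bits

H(X,Y) = -Σ_{x,y} P(x,y) log₂ P(x,y). Per-cell terms -P(x,y)·log₂P(x,y):
  X=0: 0.51500, 0.45712, 0.33406
  X=1: 0.18894, 0.53073, 0.10433
Sum of the 6 terms: H(X,Y) = 2.1302 bits

Chain rule check:
  H(X) + H(Y|X) = 0.9837 + 1.1465 = 2.1302 bits
  H(X,Y) = 2.1302 bits
✓ Chain rule verified.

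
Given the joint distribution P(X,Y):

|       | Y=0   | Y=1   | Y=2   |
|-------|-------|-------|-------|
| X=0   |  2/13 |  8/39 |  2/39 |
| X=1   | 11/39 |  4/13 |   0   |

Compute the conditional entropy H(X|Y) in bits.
0.9062 bits

H(X|Y) = H(X,Y) - H(Y)

H(X,Y) = -Σ_{x,y} P(x,y) log₂ P(x,y). Per-cell terms -P(x,y)·log₂P(x,y):
  X=0: 0.41545, 0.46880, 0.21976
  X=1: 0.51502, 0.52321, 0.00000
  (cells with P = 0 contribute 0)
Sum of the 6 terms: H(X,Y) = 2.1422 bits

Marginal of Y (column sums):
  P(Y=0) = 2/13 + 11/39 = 17/39
  P(Y=1) = 8/39 + 4/13 = 20/39
  P(Y=2) = 2/39 + 0 = 2/39
H(Y) = -[(17/39)·log₂(17/39) + (20/39)·log₂(20/39) + (2/39)·log₂(2/39)]
  = 0.52218 + 0.49409 + 0.21976 = 1.2360 bits

H(X|Y) = H(X,Y) - H(Y) = 2.1422 - 1.2360 = 0.9062 bits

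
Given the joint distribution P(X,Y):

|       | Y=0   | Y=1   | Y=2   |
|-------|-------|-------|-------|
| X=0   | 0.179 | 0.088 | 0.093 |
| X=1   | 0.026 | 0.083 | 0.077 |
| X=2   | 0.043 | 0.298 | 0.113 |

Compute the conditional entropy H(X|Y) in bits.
1.3358 bits

H(X|Y) = H(X,Y) - H(Y)

H(X,Y) = -Σ_{x,y} P(x,y) log₂ P(x,y). Per-cell terms -P(x,y)·log₂P(x,y):
  X=0: 0.44427, 0.30856, 0.31868
  X=1: 0.13690, 0.29803, 0.28482
  X=2: 0.19520, 0.52049, 0.35545
Sum of the 9 terms: H(X,Y) = 2.8624 bits

Marginal of Y (column sums):
  P(Y=0) = 0.179 + 0.026 + 0.043 = 0.248
  P(Y=1) = 0.088 + 0.083 + 0.298 = 0.469
  P(Y=2) = 0.093 + 0.077 + 0.113 = 0.283
H(Y) = -[0.248·log₂(0.248) + 0.469·log₂(0.469) + 0.283·log₂(0.283)]
  = 0.49887 + 0.51231 + 0.51538 = 1.5266 bits

H(X|Y) = H(X,Y) - H(Y) = 2.8624 - 1.5266 = 1.3358 bits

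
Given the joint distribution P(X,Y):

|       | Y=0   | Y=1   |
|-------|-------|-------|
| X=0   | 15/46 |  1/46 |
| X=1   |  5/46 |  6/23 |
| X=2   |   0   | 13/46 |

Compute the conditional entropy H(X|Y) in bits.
1.0285 bits

H(X|Y) = H(X,Y) - H(Y)

H(X,Y) = -Σ_{x,y} P(x,y) log₂ P(x,y). Per-cell terms -P(x,y)·log₂P(x,y):
  X=0: 0.52718, 0.12008
  X=1: 0.34800, 0.50572
  X=2: 0.00000, 0.51523
  (cells with P = 0 contribute 0)
Sum of the 6 terms: H(X,Y) = 2.0162 bits

Marginal of Y (column sums):
  P(Y=0) = 15/46 + 5/46 + 0 = 10/23
  P(Y=1) = 1/46 + 6/23 + 13/46 = 13/23
H(Y) = -[(10/23)·log₂(10/23) + (13/23)·log₂(13/23)]
  = 0.52245 + 0.46524 = 0.9877 bits

H(X|Y) = H(X,Y) - H(Y) = 2.0162 - 0.9877 = 1.0285 bits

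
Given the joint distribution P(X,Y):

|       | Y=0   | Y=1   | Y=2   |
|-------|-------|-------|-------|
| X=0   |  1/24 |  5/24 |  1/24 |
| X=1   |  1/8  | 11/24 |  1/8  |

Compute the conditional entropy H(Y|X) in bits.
1.2485 bits

H(Y|X) = H(X,Y) - H(X)

H(X,Y) = -Σ_{x,y} P(x,y) log₂ P(x,y). Per-cell terms -P(x,y)·log₂P(x,y):
  X=0: 0.1910, 0.4715, 0.1910
  X=1: 0.3750, 0.5159, 0.3750
Sum of the 6 terms: H(X,Y) = 2.1194 bits

Marginal of X (row sums):
  P(X=0) = 1/24 + 5/24 + 1/24 = 7/24
  P(X=1) = 1/8 + 11/24 + 1/8 = 17/24
H(X) = -[(7/24)·log₂(7/24) + (17/24)·log₂(17/24)]
  = 0.5185 + 0.3524 = 0.8709 bits

H(Y|X) = H(X,Y) - H(X) = 2.1194 - 0.8709 = 1.2485 bits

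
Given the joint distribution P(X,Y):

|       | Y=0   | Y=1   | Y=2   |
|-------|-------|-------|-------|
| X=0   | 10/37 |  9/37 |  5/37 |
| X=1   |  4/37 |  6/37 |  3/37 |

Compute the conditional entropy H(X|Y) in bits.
0.9266 bits

H(X|Y) = H(X,Y) - H(Y)

H(X,Y) = -Σ_{x,y} P(x,y) log₂ P(x,y). Per-cell terms -P(x,y)·log₂P(x,y):
  X=0: 0.5101, 0.4961, 0.3902
  X=1: 0.3470, 0.4256, 0.2939
Sum of the 6 terms: H(X,Y) = 2.4629 bits

Marginal of Y (column sums):
  P(Y=0) = 10/37 + 4/37 = 14/37
  P(Y=1) = 9/37 + 6/37 = 15/37
  P(Y=2) = 5/37 + 3/37 = 8/37
H(Y) = -[(14/37)·log₂(14/37) + (15/37)·log₂(15/37) + (8/37)·log₂(8/37)]
  = 0.5305 + 0.5281 + 0.4777 = 1.5363 bits

H(X|Y) = H(X,Y) - H(Y) = 2.4629 - 1.5363 = 0.9266 bits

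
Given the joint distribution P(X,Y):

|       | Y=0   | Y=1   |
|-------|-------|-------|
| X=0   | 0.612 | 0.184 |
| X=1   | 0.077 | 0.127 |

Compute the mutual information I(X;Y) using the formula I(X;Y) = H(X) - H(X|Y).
0.0784 bits

I(X;Y) = H(X) - H(X|Y)

Marginal of X (row sums):
  P(X=0) = 0.612 + 0.184 = 0.796
  P(X=1) = 0.077 + 0.127 = 0.204
H(X) = -[0.796·log₂(0.796) + 0.204·log₂(0.204)]
  = 0.26201 + 0.46785 = 0.7299 bits

Marginal of Y (column sums):
  P(Y=0) = 0.612 + 0.077 = 0.689
  P(Y=1) = 0.184 + 0.127 = 0.311
H(X|Y) = Σ_y P(y)·H(X|Y=y):
  Y=0: P(Y=0) = 0.689, P(X|Y=0) = (612/689, 77/689) → H(X|Y=0) = 0.50519
  Y=1: P(Y=1) = 0.311, P(X|Y=1) = (184/311, 127/311) → H(X|Y=1) = 0.97563
H(X|Y) = 0.689·0.50519 + 0.311·0.97563 = 0.6515 bits

I(X;Y) = H(X) - H(X|Y) = 0.7299 - 0.6515 = 0.0784 bits

Cross-check via I(X;Y) = H(X) + H(Y) - H(X,Y): computing H(Y) from the column sums and H(X,Y) from the 4 cells in the same way gives H(Y) = 0.8943 bits and H(X,Y) = 1.5458 bits, so
I(X;Y) = 0.7299 + 0.8943 - 1.5458 = 0.0784 bits ✓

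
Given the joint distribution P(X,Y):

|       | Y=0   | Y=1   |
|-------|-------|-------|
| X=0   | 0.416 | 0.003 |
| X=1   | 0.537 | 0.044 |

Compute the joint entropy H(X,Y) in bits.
1.2315 bits

H(X,Y) = -Σ_{x,y} P(x,y) log₂ P(x,y). Per-cell terms -P(x,y)·log₂P(x,y):
  X=0: 0.5264, 0.0251
  X=1: 0.4817, 0.1983
Sum of the 4 terms: H(X,Y) = 1.2315 bits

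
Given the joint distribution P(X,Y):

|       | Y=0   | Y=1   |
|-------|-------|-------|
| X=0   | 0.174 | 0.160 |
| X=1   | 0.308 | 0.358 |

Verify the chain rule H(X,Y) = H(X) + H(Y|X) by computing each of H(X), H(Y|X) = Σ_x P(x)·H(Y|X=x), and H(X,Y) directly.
H(X) = 0.9190 bits, H(Y|X) = 0.9969 bits, H(X,Y) = 1.9158 bits

Marginal of X (row sums):
  P(X=0) = 0.174 + 0.160 = 0.334
  P(X=1) = 0.308 + 0.358 = 0.666
H(X) = -[0.334·log₂(0.334) + 0.666·log₂(0.666)]
  = 0.52841 + 0.39055 = 0.9190 bits

H(Y|X) = Σ_x P(x)·H(Y|X=x):
  X=0: P(X=0) = 0.334, P(Y|X=0) = (87/167, 80/167) → H(Y|X=0) = 0.99873
  X=1: P(X=1) = 0.666, P(Y|X=1) = (154/333, 179/333) → H(Y|X=1) = 0.99593
H(Y|X) = 0.334·0.99873 + 0.666·0.99593 = 0.9969 bits

H(X,Y) = -Σ_{x,y} P(x,y) log₂ P(x,y). Per-cell terms -P(x,y)·log₂P(x,y):
  X=0: 0.43897, 0.42302
  X=1: 0.52329, 0.53054
Sum of the 4 terms: H(X,Y) = 1.9158 bits

Chain rule check:
  H(X) + H(Y|X) = 0.9190 + 0.9969 = 1.9159 bits
  H(X,Y) = 1.9158 bits
✓ Chain rule verified (Δ = 0.0001 is 4-dp rounding noise: each of the three values was rounded independently).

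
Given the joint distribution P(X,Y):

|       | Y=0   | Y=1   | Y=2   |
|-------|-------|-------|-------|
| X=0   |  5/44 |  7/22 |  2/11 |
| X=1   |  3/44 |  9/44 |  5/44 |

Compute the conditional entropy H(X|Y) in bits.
0.9623 bits

H(X|Y) = H(X,Y) - H(Y)

H(X,Y) = -Σ_{x,y} P(x,y) log₂ P(x,y). Per-cell terms -P(x,y)·log₂P(x,y):
  X=0: 0.3565, 0.5257, 0.4472
  X=1: 0.2642, 0.4683, 0.3565
Sum of the 6 terms: H(X,Y) = 2.4184 bits

Marginal of Y (column sums):
  P(Y=0) = 5/44 + 3/44 = 2/11
  P(Y=1) = 7/22 + 9/44 = 23/44
  P(Y=2) = 2/11 + 5/44 = 13/44
H(Y) = -[(2/11)·log₂(2/11) + (23/44)·log₂(23/44) + (13/44)·log₂(13/44)]
  = 0.4472 + 0.4892 + 0.5197 = 1.4561 bits

H(X|Y) = H(X,Y) - H(Y) = 2.4184 - 1.4561 = 0.9623 bits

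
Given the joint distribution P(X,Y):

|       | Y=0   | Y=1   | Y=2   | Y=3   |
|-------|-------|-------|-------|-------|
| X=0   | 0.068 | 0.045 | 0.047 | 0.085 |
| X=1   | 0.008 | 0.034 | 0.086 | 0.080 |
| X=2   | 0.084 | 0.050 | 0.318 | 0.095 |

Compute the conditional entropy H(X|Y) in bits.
1.3291 bits

H(X|Y) = H(X,Y) - H(Y)

H(X,Y) = -Σ_{x,y} P(x,y) log₂ P(x,y). Per-cell terms -P(x,y)·log₂P(x,y):
  X=0: 0.26373, 0.20133, 0.20733, 0.30229
  X=1: 0.05573, 0.16586, 0.30440, 0.29151
  X=2: 0.30017, 0.21610, 0.52562, 0.32261
Sum of the 12 terms: H(X,Y) = 3.1567 bits

Marginal of Y (column sums):
  P(Y=0) = 0.068 + 0.008 + 0.084 = 0.160
  P(Y=1) = 0.045 + 0.034 + 0.050 = 0.129
  P(Y=2) = 0.047 + 0.086 + 0.318 = 0.451
  P(Y=3) = 0.085 + 0.080 + 0.095 = 0.260
H(Y) = -[0.160·log₂(0.160) + 0.129·log₂(0.129) + 0.451·log₂(0.451) + 0.260·log₂(0.260)]
  = 0.42302 + 0.38114 + 0.51811 + 0.50529 = 1.8276 bits

H(X|Y) = H(X,Y) - H(Y) = 3.1567 - 1.8276 = 1.3291 bits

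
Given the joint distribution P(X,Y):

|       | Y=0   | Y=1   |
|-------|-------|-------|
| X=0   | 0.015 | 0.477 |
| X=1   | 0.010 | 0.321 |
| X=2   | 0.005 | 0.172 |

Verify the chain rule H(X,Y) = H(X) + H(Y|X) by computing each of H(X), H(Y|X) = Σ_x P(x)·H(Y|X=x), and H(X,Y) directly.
H(X) = 1.4736 bits, H(Y|X) = 0.1944 bits, H(X,Y) = 1.6680 bits

Marginal of X (row sums):
  P(X=0) = 0.015 + 0.477 = 0.492
  P(X=1) = 0.010 + 0.321 = 0.331
  P(X=2) = 0.005 + 0.172 = 0.177
H(X) = -[0.492·log₂(0.492) + 0.331·log₂(0.331) + 0.177·log₂(0.177)]
  = 0.50345 + 0.52798 + 0.44218 = 1.4736 bits

H(Y|X) = Σ_x P(x)·H(Y|X=x):
  X=0: P(X=0) = 0.492, P(Y|X=0) = (5/164, 159/164) → H(Y|X=0) = 0.19683
  X=1: P(X=1) = 0.331, P(Y|X=1) = (10/331, 321/331) → H(Y|X=1) = 0.19545
  X=2: P(X=2) = 0.177, P(Y|X=2) = (5/177, 172/177) → H(Y|X=2) = 0.18553
H(Y|X) = 0.492·0.19683 + 0.331·0.19545 + 0.177·0.18553 = 0.1944 bits

H(X,Y) = -Σ_{x,y} P(x,y) log₂ P(x,y). Per-cell terms -P(x,y)·log₂P(x,y):
  X=0: 0.09088, 0.50941
  X=1: 0.06644, 0.52623
  X=2: 0.03822, 0.43680
Sum of the 6 terms: H(X,Y) = 1.6680 bits

Chain rule check:
  H(X) + H(Y|X) = 1.4736 + 0.1944 = 1.6680 bits
  H(X,Y) = 1.6680 bits
✓ Chain rule verified.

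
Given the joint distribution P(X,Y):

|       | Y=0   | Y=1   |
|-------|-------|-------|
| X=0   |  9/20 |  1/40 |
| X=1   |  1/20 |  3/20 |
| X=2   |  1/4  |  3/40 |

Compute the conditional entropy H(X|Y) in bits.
1.2471 bits

H(X|Y) = H(X,Y) - H(Y)

H(X,Y) = -Σ_{x,y} P(x,y) log₂ P(x,y). Per-cell terms -P(x,y)·log₂P(x,y):
  X=0: 0.51840, 0.13305
  X=1: 0.21610, 0.41054
  X=2: 0.50000, 0.28027
Sum of the 6 terms: H(X,Y) = 2.0584 bits

Marginal of Y (column sums):
  P(Y=0) = 9/20 + 1/20 + 1/4 = 3/4
  P(Y=1) = 1/40 + 3/20 + 3/40 = 1/4
H(Y) = -[(3/4)·log₂(3/4) + (1/4)·log₂(1/4)]
  = 0.31128 + 0.50000 = 0.8113 bits

H(X|Y) = H(X,Y) - H(Y) = 2.0584 - 0.8113 = 1.2471 bits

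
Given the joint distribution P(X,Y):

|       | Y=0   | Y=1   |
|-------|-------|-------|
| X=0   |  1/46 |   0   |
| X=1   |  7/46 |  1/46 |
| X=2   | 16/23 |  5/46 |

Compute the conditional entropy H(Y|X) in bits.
0.5541 bits

H(Y|X) = H(X,Y) - H(X)

H(X,Y) = -Σ_{x,y} P(x,y) log₂ P(x,y). Per-cell terms -P(x,y)·log₂P(x,y):
  X=0: 0.12008, 0.00000
  X=1: 0.41334, 0.12008
  X=2: 0.36422, 0.34800
  (cells with P = 0 contribute 0)
Sum of the 6 terms: H(X,Y) = 1.3657 bits

Marginal of X (row sums):
  P(X=0) = 1/46 + 0 = 1/46
  P(X=1) = 7/46 + 1/46 = 4/23
  P(X=2) = 16/23 + 5/46 = 37/46
H(X) = -[(1/46)·log₂(1/46) + (4/23)·log₂(4/23) + (37/46)·log₂(37/46)]
  = 0.12008 + 0.43888 + 0.25265 = 0.8116 bits

H(Y|X) = H(X,Y) - H(X) = 1.3657 - 0.8116 = 0.5541 bits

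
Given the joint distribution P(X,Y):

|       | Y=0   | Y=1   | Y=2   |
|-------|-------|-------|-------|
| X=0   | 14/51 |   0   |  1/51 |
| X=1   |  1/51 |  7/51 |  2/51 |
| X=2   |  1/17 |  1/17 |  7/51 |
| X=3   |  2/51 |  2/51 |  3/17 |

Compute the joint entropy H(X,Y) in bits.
2.9931 bits

H(X,Y) = -Σ_{x,y} P(x,y) log₂ P(x,y). Per-cell terms -P(x,y)·log₂P(x,y):
  X=0: 0.51198, 0.00000, 0.11122
  X=1: 0.11122, 0.39324, 0.18323
  X=2: 0.24044, 0.24044, 0.39324
  X=3: 0.18323, 0.18323, 0.44162
  (cells with P = 0 contribute 0)
Sum of the 12 terms: H(X,Y) = 2.9931 bits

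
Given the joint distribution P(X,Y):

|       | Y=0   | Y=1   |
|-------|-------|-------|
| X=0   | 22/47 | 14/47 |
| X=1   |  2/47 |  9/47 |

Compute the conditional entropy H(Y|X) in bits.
0.8985 bits

H(Y|X) = H(X,Y) - H(X)

H(X,Y) = -Σ_{x,y} P(x,y) log₂ P(x,y). Per-cell terms -P(x,y)·log₂P(x,y):
  X=0: 0.5126, 0.5205
  X=1: 0.1938, 0.4566
Sum of the 4 terms: H(X,Y) = 1.6835 bits

Marginal of X (row sums):
  P(X=0) = 22/47 + 14/47 = 36/47
  P(X=1) = 2/47 + 9/47 = 11/47
H(X) = -[(36/47)·log₂(36/47) + (11/47)·log₂(11/47)]
  = 0.2946 + 0.4904 = 0.7850 bits

H(Y|X) = H(X,Y) - H(X) = 1.6835 - 0.7850 = 0.8985 bits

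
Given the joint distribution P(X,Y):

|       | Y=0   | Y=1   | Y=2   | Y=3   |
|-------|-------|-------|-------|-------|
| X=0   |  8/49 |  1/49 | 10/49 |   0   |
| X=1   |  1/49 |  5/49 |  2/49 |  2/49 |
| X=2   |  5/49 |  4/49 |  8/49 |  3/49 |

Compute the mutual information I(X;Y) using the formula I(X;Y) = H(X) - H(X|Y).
0.2321 bits

I(X;Y) = H(X) - H(X|Y)

Marginal of X (row sums):
  P(X=0) = 8/49 + 1/49 + 10/49 + 0 = 19/49
  P(X=1) = 1/49 + 5/49 + 2/49 + 2/49 = 10/49
  P(X=2) = 5/49 + 4/49 + 8/49 + 3/49 = 20/49
H(X) = -[(19/49)·log₂(19/49) + (10/49)·log₂(10/49) + (20/49)·log₂(20/49)]
  = 0.5299768 + 0.4679146 + 0.5276660 = 1.525557 bits

Marginal of Y (column sums):
  P(Y=0) = 8/49 + 1/49 + 5/49 = 2/7
  P(Y=1) = 1/49 + 5/49 + 4/49 = 10/49
  P(Y=2) = 10/49 + 2/49 + 8/49 = 20/49
  P(Y=3) = 0 + 2/49 + 3/49 = 5/49
H(X|Y) = Σ_y P(y)·H(X|Y=y):
  Y=0: P(Y=0) = 2/7, P(X|Y=0) = (4/7, 1/14, 5/14) → H(X|Y=0) = 1.2638092
  Y=1: P(Y=1) = 10/49, P(X|Y=1) = (1/10, 1/2, 2/5) → H(X|Y=1) = 1.3609640
  Y=2: P(Y=2) = 20/49, P(X|Y=2) = (1/2, 1/10, 2/5) → H(X|Y=2) = 1.3609640
  Y=3: P(Y=3) = 5/49, P(X|Y=3) = (0, 2/5, 3/5) → H(X|Y=3) = 0.9709506
H(X|Y) = (2/7)·1.2638092 + (10/49)·1.3609640 + (20/49)·1.3609640 + (5/49)·0.9709506 = 1.293408 bits

I(X;Y) = H(X) - H(X|Y) = 1.525557 - 1.293408 = 0.2321 bits

Cross-check via I(X;Y) = H(X) + H(Y) - H(X,Y): computing H(Y) from the column sums and H(X,Y) from the 12 cells in the same way gives H(Y) = 1.847966 bits and H(X,Y) = 3.141374 bits, so
I(X;Y) = 1.525557 + 1.847966 - 3.141374 = 0.2321 bits ✓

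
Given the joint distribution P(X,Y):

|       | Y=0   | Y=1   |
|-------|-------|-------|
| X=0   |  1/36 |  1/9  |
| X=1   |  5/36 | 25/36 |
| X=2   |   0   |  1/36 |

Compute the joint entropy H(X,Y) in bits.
1.4003 bits

H(X,Y) = -Σ_{x,y} P(x,y) log₂ P(x,y). Per-cell terms -P(x,y)·log₂P(x,y):
  X=0: 0.1436, 0.3522
  X=1: 0.3956, 0.3653
  X=2: 0.0000, 0.1436
  (cells with P = 0 contribute 0)
Sum of the 6 terms: H(X,Y) = 1.4003 bits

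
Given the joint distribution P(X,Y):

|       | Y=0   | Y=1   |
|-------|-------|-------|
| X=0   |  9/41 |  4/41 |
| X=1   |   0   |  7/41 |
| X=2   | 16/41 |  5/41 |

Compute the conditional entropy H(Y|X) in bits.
0.6879 bits

H(Y|X) = H(X,Y) - H(X)

H(X,Y) = -Σ_{x,y} P(x,y) log₂ P(x,y). Per-cell terms -P(x,y)·log₂P(x,y):
  X=0: 0.480211, 0.327566
  X=1: 0.000000, 0.435400
  X=2: 0.529776, 0.370198
  (cells with P = 0 contribute 0)
Sum of the 6 terms: H(X,Y) = 2.14315 bits

Marginal of X (row sums):
  P(X=0) = 9/41 + 4/41 = 13/41
  P(X=1) = 0 + 7/41 = 7/41
  P(X=2) = 16/41 + 5/41 = 21/41
H(X) = -[(13/41)·log₂(13/41) + (7/41)·log₂(7/41) + (21/41)·log₂(21/41)]
  = 0.525426 + 0.435400 + 0.494388 = 1.45521 bits

H(Y|X) = H(X,Y) - H(X) = 2.14315 - 1.45521 = 0.6879 bits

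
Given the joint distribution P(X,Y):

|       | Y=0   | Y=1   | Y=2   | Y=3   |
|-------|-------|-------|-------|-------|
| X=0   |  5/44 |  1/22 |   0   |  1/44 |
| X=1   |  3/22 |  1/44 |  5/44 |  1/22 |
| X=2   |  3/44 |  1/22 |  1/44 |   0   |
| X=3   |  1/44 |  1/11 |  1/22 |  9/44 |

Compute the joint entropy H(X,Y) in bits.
3.4591 bits

H(X,Y) = -Σ_{x,y} P(x,y) log₂ P(x,y). Per-cell terms -P(x,y)·log₂P(x,y):
  X=0: 0.35653, 0.20270, 0.00000, 0.12408
  X=1: 0.39197, 0.12408, 0.35653, 0.20270
  X=2: 0.26417, 0.20270, 0.12408, 0.00000
  X=3: 0.12408, 0.31449, 0.20270, 0.46831
  (cells with P = 0 contribute 0)
Sum of the 16 terms: H(X,Y) = 3.4591 bits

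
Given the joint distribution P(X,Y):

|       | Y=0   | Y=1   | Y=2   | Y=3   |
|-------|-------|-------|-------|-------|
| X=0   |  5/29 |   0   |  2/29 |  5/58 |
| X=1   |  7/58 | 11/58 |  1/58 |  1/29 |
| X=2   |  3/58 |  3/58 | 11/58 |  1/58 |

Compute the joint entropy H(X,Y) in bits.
3.0977 bits

H(X,Y) = -Σ_{x,y} P(x,y) log₂ P(x,y). Per-cell terms -P(x,y)·log₂P(x,y):
  X=0: 0.4373, 0.0000, 0.2661, 0.3048
  X=1: 0.3682, 0.4549, 0.1010, 0.1675
  X=2: 0.2210, 0.2210, 0.4549, 0.1010
  (cells with P = 0 contribute 0)
Sum of the 12 terms: H(X,Y) = 3.0977 bits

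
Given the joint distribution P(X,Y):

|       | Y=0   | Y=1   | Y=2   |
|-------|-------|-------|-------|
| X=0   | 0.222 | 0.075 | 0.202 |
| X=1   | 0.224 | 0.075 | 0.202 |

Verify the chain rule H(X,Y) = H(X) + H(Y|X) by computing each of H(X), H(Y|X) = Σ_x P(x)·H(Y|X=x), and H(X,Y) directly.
H(X) = 1.0000 bits, H(Y|X) = 1.4583 bits, H(X,Y) = 2.4583 bits

Marginal of X (row sums):
  P(X=0) = 0.222 + 0.075 + 0.202 = 0.499
  P(X=1) = 0.224 + 0.075 + 0.202 = 0.501
H(X) = -[0.499·log₂(0.499) + 0.501·log₂(0.501)]
  = 0.5004 + 0.4996 = 1.0000 bits

H(Y|X) = Σ_x P(x)·H(Y|X=x):
  X=0: P(X=0) = 0.499, P(Y|X=0) = (222/499, 75/499, 202/499) → H(Y|X=0) = 1.4589
  X=1: P(X=1) = 0.501, P(Y|X=1) = (224/501, 25/167, 202/501) → H(Y|X=1) = 1.4578
H(Y|X) = 0.499·1.4589 + 0.501·1.4578 = 1.4583 bits

H(X,Y) = -Σ_{x,y} P(x,y) log₂ P(x,y). Per-cell terms -P(x,y)·log₂P(x,y):
  X=0: 0.4820, 0.2803, 0.4661
  X=1: 0.4835, 0.2803, 0.4661
Sum of the 6 terms: H(X,Y) = 2.4583 bits

Chain rule check:
  H(X) + H(Y|X) = 1.0000 + 1.4583 = 2.4583 bits
  H(X,Y) = 2.4583 bits
✓ Chain rule verified.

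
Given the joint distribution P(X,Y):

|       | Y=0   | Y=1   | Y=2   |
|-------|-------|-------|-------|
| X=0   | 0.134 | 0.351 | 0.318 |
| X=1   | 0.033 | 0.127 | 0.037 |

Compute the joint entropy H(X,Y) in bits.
2.1608 bits

H(X,Y) = -Σ_{x,y} P(x,y) log₂ P(x,y). Per-cell terms -P(x,y)·log₂P(x,y):
  X=0: 0.38856, 0.53017, 0.52562
  X=1: 0.16241, 0.37809, 0.17598
Sum of the 6 terms: H(X,Y) = 2.1608 bits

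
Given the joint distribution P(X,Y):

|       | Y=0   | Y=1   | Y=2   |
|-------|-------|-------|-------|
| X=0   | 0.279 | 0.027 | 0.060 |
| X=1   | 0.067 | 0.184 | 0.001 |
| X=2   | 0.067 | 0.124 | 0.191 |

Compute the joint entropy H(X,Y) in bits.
2.7096 bits

H(X,Y) = -Σ_{x,y} P(x,y) log₂ P(x,y). Per-cell terms -P(x,y)·log₂P(x,y):
  X=0: 0.5138, 0.1407, 0.2435
  X=1: 0.2613, 0.4494, 0.0100
  X=2: 0.2613, 0.3734, 0.4562
Sum of the 9 terms: H(X,Y) = 2.7096 bits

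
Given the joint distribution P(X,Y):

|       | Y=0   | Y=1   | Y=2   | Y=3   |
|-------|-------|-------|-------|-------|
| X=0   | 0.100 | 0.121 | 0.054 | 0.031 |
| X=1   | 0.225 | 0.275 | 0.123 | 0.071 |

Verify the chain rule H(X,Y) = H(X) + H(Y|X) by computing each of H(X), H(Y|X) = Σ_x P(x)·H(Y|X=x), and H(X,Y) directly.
H(X) = 0.8885 bits, H(Y|X) = 1.8343 bits, H(X,Y) = 2.7228 bits

Marginal of X (row sums):
  P(X=0) = 0.100 + 0.121 + 0.054 + 0.031 = 0.306
  P(X=1) = 0.225 + 0.275 + 0.123 + 0.071 = 0.694
H(X) = -[0.306·log₂(0.306) + 0.694·log₂(0.694)]
  = 0.52277 + 0.36573 = 0.8885 bits

H(Y|X) = Σ_x P(x)·H(Y|X=x):
  X=0: P(X=0) = 0.306, P(Y|X=0) = (50/153, 121/306, 3/17, 31/306) → H(Y|X=0) = 1.83284
  X=1: P(X=1) = 0.694, P(Y|X=1) = (225/694, 275/694, 123/694, 71/694) → H(Y|X=1) = 1.83495
H(Y|X) = 0.306·1.83284 + 0.694·1.83495 = 1.8343 bits

H(X,Y) = -Σ_{x,y} P(x,y) log₂ P(x,y). Per-cell terms -P(x,y)·log₂P(x,y):
  X=0: 0.33219, 0.36868, 0.22739, 0.15536
  X=1: 0.48420, 0.51219, 0.37186, 0.27094
Sum of the 8 terms: H(X,Y) = 2.7228 bits

Chain rule check:
  H(X) + H(Y|X) = 0.8885 + 1.8343 = 2.7228 bits
  H(X,Y) = 2.7228 bits
✓ Chain rule verified.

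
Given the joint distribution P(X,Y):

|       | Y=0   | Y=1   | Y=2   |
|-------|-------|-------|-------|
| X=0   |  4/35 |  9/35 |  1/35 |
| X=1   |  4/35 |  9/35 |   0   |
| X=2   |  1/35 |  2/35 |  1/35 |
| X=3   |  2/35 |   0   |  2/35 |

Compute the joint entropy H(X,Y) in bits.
2.8705 bits

H(X,Y) = -Σ_{x,y} P(x,y) log₂ P(x,y). Per-cell terms -P(x,y)·log₂P(x,y):
  X=0: 0.357632, 0.503835, 0.146551
  X=1: 0.357632, 0.503835, 0.000000
  X=2: 0.146551, 0.235959, 0.146551
  X=3: 0.235959, 0.000000, 0.235959
  (cells with P = 0 contribute 0)
Sum of the 12 terms: H(X,Y) = 2.8705 bits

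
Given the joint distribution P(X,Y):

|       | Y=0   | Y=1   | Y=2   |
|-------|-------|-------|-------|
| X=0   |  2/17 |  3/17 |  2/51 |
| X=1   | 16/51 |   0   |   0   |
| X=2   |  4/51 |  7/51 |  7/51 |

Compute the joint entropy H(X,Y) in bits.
2.5873 bits

H(X,Y) = -Σ_{x,y} P(x,y) log₂ P(x,y). Per-cell terms -P(x,y)·log₂P(x,y):
  X=0: 0.36323, 0.44162, 0.18323
  X=1: 0.52468, 0.00000, 0.00000
  X=2: 0.28803, 0.39324, 0.39324
  (cells with P = 0 contribute 0)
Sum of the 9 terms: H(X,Y) = 2.5873 bits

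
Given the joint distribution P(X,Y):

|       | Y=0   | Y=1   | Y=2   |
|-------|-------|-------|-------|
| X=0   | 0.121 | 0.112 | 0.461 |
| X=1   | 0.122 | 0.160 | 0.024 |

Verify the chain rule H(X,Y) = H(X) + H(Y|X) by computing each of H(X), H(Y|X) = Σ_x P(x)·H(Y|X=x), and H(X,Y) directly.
H(X) = 0.8885 bits, H(Y|X) = 1.2714 bits, H(X,Y) = 2.1599 bits

Marginal of X (row sums):
  P(X=0) = 0.121 + 0.112 + 0.461 = 0.694
  P(X=1) = 0.122 + 0.160 + 0.024 = 0.306
H(X) = -[0.694·log₂(0.694) + 0.306·log₂(0.306)]
  = 0.36573 + 0.52277 = 0.8885 bits

H(Y|X) = Σ_x P(x)·H(Y|X=x):
  X=0: P(X=0) = 0.694, P(Y|X=0) = (121/694, 56/347, 461/694) → H(Y|X=0) = 1.25605
  X=1: P(X=1) = 0.306, P(Y|X=1) = (61/153, 80/153, 4/51) → H(Y|X=1) = 1.30609
H(Y|X) = 0.694·1.25605 + 0.306·1.30609 = 1.2714 bits

H(X,Y) = -Σ_{x,y} P(x,y) log₂ P(x,y). Per-cell terms -P(x,y)·log₂P(x,y):
  X=0: 0.36868, 0.35374, 0.51501
  X=1: 0.37028, 0.42302, 0.12914
Sum of the 6 terms: H(X,Y) = 2.1599 bits

Chain rule check:
  H(X) + H(Y|X) = 0.8885 + 1.2714 = 2.1599 bits
  H(X,Y) = 2.1599 bits
✓ Chain rule verified.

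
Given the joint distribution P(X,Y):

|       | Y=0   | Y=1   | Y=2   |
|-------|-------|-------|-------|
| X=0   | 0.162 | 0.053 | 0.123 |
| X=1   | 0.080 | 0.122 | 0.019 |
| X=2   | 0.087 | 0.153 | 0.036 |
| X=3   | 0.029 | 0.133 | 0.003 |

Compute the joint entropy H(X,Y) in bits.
3.2462 bits

H(X,Y) = -Σ_{x,y} P(x,y) log₂ P(x,y). Per-cell terms -P(x,y)·log₂P(x,y):
  X=0: 0.4254, 0.2246, 0.3719
  X=1: 0.2915, 0.3703, 0.1086
  X=2: 0.3065, 0.4144, 0.1727
  X=3: 0.1481, 0.3871, 0.0251
Sum of the 12 terms: H(X,Y) = 3.2462 bits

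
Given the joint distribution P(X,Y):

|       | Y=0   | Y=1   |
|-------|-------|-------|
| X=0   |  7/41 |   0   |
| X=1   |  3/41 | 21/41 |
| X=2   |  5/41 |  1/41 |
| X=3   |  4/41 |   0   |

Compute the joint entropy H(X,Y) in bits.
2.0343 bits

H(X,Y) = -Σ_{x,y} P(x,y) log₂ P(x,y). Per-cell terms -P(x,y)·log₂P(x,y):
  X=0: 0.4354, 0.0000
  X=1: 0.2760, 0.4944
  X=2: 0.3702, 0.1307
  X=3: 0.3276, 0.0000
  (cells with P = 0 contribute 0)
Sum of the 8 terms: H(X,Y) = 2.0343 bits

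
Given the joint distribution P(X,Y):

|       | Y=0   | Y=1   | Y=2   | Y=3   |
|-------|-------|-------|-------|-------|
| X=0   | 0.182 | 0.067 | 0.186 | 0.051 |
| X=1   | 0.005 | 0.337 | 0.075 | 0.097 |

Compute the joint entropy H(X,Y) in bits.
2.5527 bits

H(X,Y) = -Σ_{x,y} P(x,y) log₂ P(x,y). Per-cell terms -P(x,y)·log₂P(x,y):
  X=0: 0.44735, 0.26128, 0.45135, 0.21896
  X=1: 0.03822, 0.52881, 0.28027, 0.32649
Sum of the 8 terms: H(X,Y) = 2.5527 bits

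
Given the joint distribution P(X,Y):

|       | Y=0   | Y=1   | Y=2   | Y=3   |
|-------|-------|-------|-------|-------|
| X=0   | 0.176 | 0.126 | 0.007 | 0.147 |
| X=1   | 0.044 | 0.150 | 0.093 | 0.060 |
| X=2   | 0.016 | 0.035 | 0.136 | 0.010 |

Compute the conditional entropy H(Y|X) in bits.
1.6599 bits

H(Y|X) = H(X,Y) - H(X)

H(X,Y) = -Σ_{x,y} P(x,y) log₂ P(x,y). Per-cell terms -P(x,y)·log₂P(x,y):
  X=0: 0.4411, 0.3766, 0.0501, 0.4066
  X=1: 0.1983, 0.4105, 0.3187, 0.2435
  X=2: 0.0955, 0.1693, 0.3915, 0.0664
Sum of the 12 terms: H(X,Y) = 3.1681 bits

Marginal of X (row sums):
  P(X=0) = 0.176 + 0.126 + 0.007 + 0.147 = 0.456
  P(X=1) = 0.044 + 0.150 + 0.093 + 0.060 = 0.347
  P(X=2) = 0.016 + 0.035 + 0.136 + 0.010 = 0.197
H(X) = -[0.456·log₂(0.456) + 0.347·log₂(0.347) + 0.197·log₂(0.197)]
  = 0.5166 + 0.5299 + 0.4617 = 1.5082 bits

H(Y|X) = H(X,Y) - H(X) = 3.1681 - 1.5082 = 1.6599 bits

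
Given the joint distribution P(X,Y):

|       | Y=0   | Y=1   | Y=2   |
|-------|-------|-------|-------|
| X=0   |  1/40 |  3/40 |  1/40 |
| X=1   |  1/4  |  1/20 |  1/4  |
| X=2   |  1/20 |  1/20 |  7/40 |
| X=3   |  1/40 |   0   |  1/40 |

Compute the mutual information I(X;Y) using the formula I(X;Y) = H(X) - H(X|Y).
0.1572 bits

I(X;Y) = H(X) - H(X|Y)

Marginal of X (row sums):
  P(X=0) = 1/40 + 3/40 + 1/40 = 1/8
  P(X=1) = 1/4 + 1/20 + 1/4 = 11/20
  P(X=2) = 1/20 + 1/20 + 7/40 = 11/40
  P(X=3) = 1/40 + 0 + 1/40 = 1/20
H(X) = -[(1/8)·log₂(1/8) + (11/20)·log₂(11/20) + (11/40)·log₂(11/40) + (1/20)·log₂(1/20)]
  = 0.3750 + 0.4744 + 0.5122 + 0.2161 = 1.5777 bits

Marginal of Y (column sums):
  P(Y=0) = 1/40 + 1/4 + 1/20 + 1/40 = 7/20
  P(Y=1) = 3/40 + 1/20 + 1/20 + 0 = 7/40
  P(Y=2) = 1/40 + 1/4 + 7/40 + 1/40 = 19/40
H(X|Y) = Σ_y P(y)·H(X|Y=y):
  Y=0: P(Y=0) = 7/20, P(X|Y=0) = (1/14, 5/7, 1/7, 1/14) → H(X|Y=0) = 1.2917
  Y=1: P(Y=1) = 7/40, P(X|Y=1) = (3/7, 2/7, 2/7, 0) → H(X|Y=1) = 1.5567
  Y=2: P(Y=2) = 19/40, P(X|Y=2) = (1/19, 10/19, 7/19, 1/19) → H(X|Y=2) = 1.4653
H(X|Y) = (7/20)·1.2917 + (7/40)·1.5567 + (19/40)·1.4653 = 1.4205 bits

I(X;Y) = H(X) - H(X|Y) = 1.5777 - 1.4205 = 0.1572 bits

Cross-check via I(X;Y) = H(X) + H(Y) - H(X,Y): computing H(Y) from the column sums and H(X,Y) from the 12 cells in the same way gives H(Y) = 1.4803 bits and H(X,Y) = 2.9008 bits, so
I(X;Y) = 1.5777 + 1.4803 - 2.9008 = 0.1572 bits ✓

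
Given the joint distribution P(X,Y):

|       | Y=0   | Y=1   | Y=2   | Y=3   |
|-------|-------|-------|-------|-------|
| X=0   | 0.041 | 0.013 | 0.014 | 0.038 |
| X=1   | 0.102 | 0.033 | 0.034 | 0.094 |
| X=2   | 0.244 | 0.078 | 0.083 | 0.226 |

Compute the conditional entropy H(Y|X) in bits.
1.8181 bits

H(Y|X) = H(X,Y) - H(X)

H(X,Y) = -Σ_{x,y} P(x,y) log₂ P(x,y). Per-cell terms -P(x,y)·log₂P(x,y):
  X=0: 0.1889375, 0.0814495, 0.0862180, 0.1792786
  X=1: 0.3359226, 0.1624059, 0.1658629, 0.3206524
  X=2: 0.4965515, 0.2870698, 0.2980318, 0.4849068
Sum of the 12 terms: H(X,Y) = 3.087287 bits

Marginal of X (row sums):
  P(X=0) = 0.041 + 0.013 + 0.014 + 0.038 = 0.106
  P(X=1) = 0.102 + 0.033 + 0.034 + 0.094 = 0.263
  P(X=2) = 0.244 + 0.078 + 0.083 + 0.226 = 0.631
H(X) = -[0.106·log₂(0.106) + 0.263·log₂(0.263) + 0.631·log₂(0.631)]
  = 0.3432136 + 0.5067656 + 0.4191658 = 1.269145 bits

H(Y|X) = H(X,Y) - H(X) = 3.087287 - 1.269145 = 1.8181 bits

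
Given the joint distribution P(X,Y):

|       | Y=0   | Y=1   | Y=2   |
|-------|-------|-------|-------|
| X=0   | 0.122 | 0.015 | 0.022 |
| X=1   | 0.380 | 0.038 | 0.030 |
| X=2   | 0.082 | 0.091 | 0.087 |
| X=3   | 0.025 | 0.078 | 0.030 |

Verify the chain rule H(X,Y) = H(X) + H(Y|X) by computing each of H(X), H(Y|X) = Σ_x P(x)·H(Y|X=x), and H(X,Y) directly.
H(X) = 1.8332 bits, H(Y|X) = 1.0995 bits, H(X,Y) = 2.9327 bits

Marginal of X (row sums):
  P(X=0) = 0.122 + 0.015 + 0.022 = 0.159
  P(X=1) = 0.380 + 0.038 + 0.030 = 0.448
  P(X=2) = 0.082 + 0.091 + 0.087 = 0.260
  P(X=3) = 0.025 + 0.078 + 0.030 = 0.133
H(X) = -[0.159·log₂(0.159) + 0.448·log₂(0.448) + 0.260·log₂(0.260) + 0.133·log₂(0.133)]
  = 0.421811 + 0.518976 + 0.505288 + 0.387097 = 1.8332 bits

H(Y|X) = Σ_x P(x)·H(Y|X=x):
  X=0: P(X=0) = 0.159, P(Y|X=0) = (122/159, 5/53, 22/159) → H(Y|X=0) = 1.009356
  X=1: P(X=1) = 0.448, P(Y|X=1) = (95/112, 19/224, 15/224) → H(Y|X=1) = 0.764558
  X=2: P(X=2) = 0.260, P(Y|X=2) = (41/130, 7/20, 87/260) → H(Y|X=2) = 1.583658
  X=3: P(X=3) = 0.133, P(Y|X=3) = (25/133, 78/133, 30/133) → H(Y|X=3) = 1.389384
H(Y|X) = 0.159·1.009356 + 0.448·0.764558 + 0.260·1.583658 + 0.133·1.389384 = 1.0995 bits

H(X,Y) = -Σ_{x,y} P(x,y) log₂ P(x,y). Per-cell terms -P(x,y)·log₂P(x,y):
  X=0: 0.370276, 0.090883, 0.121140
  X=1: 0.530453, 0.179279, 0.151767
  X=2: 0.295875, 0.314677, 0.306487
  X=3: 0.133048, 0.287070, 0.151767
Sum of the 12 terms: H(X,Y) = 2.9327 bits

Chain rule check:
  H(X) + H(Y|X) = 1.8332 + 1.0995 = 2.9327 bits
  H(X,Y) = 2.9327 bits
✓ Chain rule verified.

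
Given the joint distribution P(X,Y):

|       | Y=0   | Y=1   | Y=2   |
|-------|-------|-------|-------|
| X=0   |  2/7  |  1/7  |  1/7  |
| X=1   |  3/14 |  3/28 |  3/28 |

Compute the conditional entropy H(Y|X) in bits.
1.5000 bits

H(Y|X) = H(X,Y) - H(X)

H(X,Y) = -Σ_{x,y} P(x,y) log₂ P(x,y). Per-cell terms -P(x,y)·log₂P(x,y):
  X=0: 0.51639, 0.40105, 0.40105
  X=1: 0.47623, 0.34526, 0.34526
Sum of the 6 terms: H(X,Y) = 2.4852 bits

Marginal of X (row sums):
  P(X=0) = 2/7 + 1/7 + 1/7 = 4/7
  P(X=1) = 3/14 + 3/28 + 3/28 = 3/7
H(X) = -[(4/7)·log₂(4/7) + (3/7)·log₂(3/7)]
  = 0.46135 + 0.52388 = 0.9852 bits

H(Y|X) = H(X,Y) - H(X) = 2.4852 - 0.9852 = 1.5000 bits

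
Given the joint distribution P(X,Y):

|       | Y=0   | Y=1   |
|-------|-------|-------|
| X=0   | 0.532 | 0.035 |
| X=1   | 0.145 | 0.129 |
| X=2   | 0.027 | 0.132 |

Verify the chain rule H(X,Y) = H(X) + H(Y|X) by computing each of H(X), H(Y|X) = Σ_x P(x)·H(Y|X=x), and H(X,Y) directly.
H(X) = 1.3977 bits, H(Y|X) = 0.5674 bits, H(X,Y) = 1.9651 bits

Marginal of X (row sums):
  P(X=0) = 0.532 + 0.035 = 0.567
  P(X=1) = 0.145 + 0.129 = 0.274
  P(X=2) = 0.027 + 0.132 = 0.159
H(X) = -[0.567·log₂(0.567) + 0.274·log₂(0.274) + 0.159·log₂(0.159)]
  = 0.4641 + 0.5118 + 0.4218 = 1.3977 bits

H(Y|X) = Σ_x P(x)·H(Y|X=x):
  X=0: P(X=0) = 0.567, P(Y|X=0) = (76/81, 5/81) → H(Y|X=0) = 0.3343
  X=1: P(X=1) = 0.274, P(Y|X=1) = (145/274, 129/274) → H(Y|X=1) = 0.9975
  X=2: P(X=2) = 0.159, P(Y|X=2) = (9/53, 44/53) → H(Y|X=2) = 0.6573
H(Y|X) = 0.567·0.3343 + 0.274·0.9975 + 0.159·0.6573 = 0.5674 bits

H(X,Y) = -Σ_{x,y} P(x,y) log₂ P(x,y). Per-cell terms -P(x,y)·log₂P(x,y):
  X=0: 0.4844, 0.1693
  X=1: 0.4040, 0.3811
  X=2: 0.1407, 0.3856
Sum of the 6 terms: H(X,Y) = 1.9651 bits

Chain rule check:
  H(X) + H(Y|X) = 1.3977 + 0.5674 = 1.9651 bits
  H(X,Y) = 1.9651 bits
✓ Chain rule verified.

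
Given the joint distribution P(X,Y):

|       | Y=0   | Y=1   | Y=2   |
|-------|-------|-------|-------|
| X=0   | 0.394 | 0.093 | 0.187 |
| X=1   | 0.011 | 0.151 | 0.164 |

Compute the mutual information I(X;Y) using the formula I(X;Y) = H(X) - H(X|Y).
0.2540 bits

I(X;Y) = H(X) - H(X|Y)

Marginal of X (row sums):
  P(X=0) = 0.394 + 0.093 + 0.187 = 0.674
  P(X=1) = 0.011 + 0.151 + 0.164 = 0.326
H(X) = -[0.674·log₂(0.674) + 0.326·log₂(0.326)]
  = 0.38363 + 0.52716 = 0.91079 bits

Marginal of Y (column sums):
  P(Y=0) = 0.394 + 0.011 = 0.405
  P(Y=1) = 0.093 + 0.151 = 0.244
  P(Y=2) = 0.187 + 0.164 = 0.351
H(X|Y) = Σ_y P(y)·H(X|Y=y):
  Y=0: P(Y=0) = 0.405, P(X|Y=0) = (394/405, 11/405) → H(X|Y=0) = 0.17995
  Y=1: P(Y=1) = 0.244, P(X|Y=1) = (93/244, 151/244) → H(X|Y=1) = 0.95885
  Y=2: P(Y=2) = 0.351, P(X|Y=2) = (187/351, 164/351) → H(X|Y=2) = 0.99690
H(X|Y) = 0.405·0.17995 + 0.244·0.95885 + 0.351·0.99690 = 0.65675 bits

I(X;Y) = H(X) - H(X|Y) = 0.91079 - 0.65675 = 0.2540 bits

Cross-check via I(X;Y) = H(X) + H(Y) - H(X,Y): computing H(Y) from the column sums and H(X,Y) from the 6 cells in the same way gives H(Y) = 1.55484 bits and H(X,Y) = 2.21159 bits, so
I(X;Y) = 0.91079 + 1.55484 - 2.21159 = 0.2540 bits ✓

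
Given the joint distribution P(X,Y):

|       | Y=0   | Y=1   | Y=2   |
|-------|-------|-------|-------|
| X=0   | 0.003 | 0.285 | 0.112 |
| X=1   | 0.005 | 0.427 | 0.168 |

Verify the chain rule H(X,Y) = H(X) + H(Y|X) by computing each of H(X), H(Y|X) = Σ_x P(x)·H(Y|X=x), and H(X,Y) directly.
H(X) = 0.9710 bits, H(Y|X) = 0.9188 bits, H(X,Y) = 1.8898 bits

Marginal of X (row sums):
  P(X=0) = 0.003 + 0.285 + 0.112 = 0.400
  P(X=1) = 0.005 + 0.427 + 0.168 = 0.600
H(X) = -[0.400·log₂(0.400) + 0.600·log₂(0.600)]
  = 0.5287712 + 0.4421794 = 0.9710 bits

H(Y|X) = Σ_x P(x)·H(Y|X=x):
  X=0: P(X=0) = 0.400, P(Y|X=0) = (3/400, 57/80, 7/25) → H(Y|X=0) = 0.9156017
  X=1: P(X=1) = 0.600, P(Y|X=1) = (1/120, 427/600, 7/25) → H(Y|X=1) = 0.9210114
H(Y|X) = 0.400·0.9156017 + 0.600·0.9210114 = 0.9188 bits

H(X,Y) = -Σ_{x,y} P(x,y) log₂ P(x,y). Per-cell terms -P(x,y)·log₂P(x,y):
  X=0: 0.0251425, 0.5161254, 0.3537441
  X=1: 0.0382193, 0.5242245, 0.4323424
Sum of the 6 terms: H(X,Y) = 1.8898 bits

Chain rule check:
  H(X) + H(Y|X) = 0.9710 + 0.9188 = 1.8898 bits
  H(X,Y) = 1.8898 bits
✓ Chain rule verified.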